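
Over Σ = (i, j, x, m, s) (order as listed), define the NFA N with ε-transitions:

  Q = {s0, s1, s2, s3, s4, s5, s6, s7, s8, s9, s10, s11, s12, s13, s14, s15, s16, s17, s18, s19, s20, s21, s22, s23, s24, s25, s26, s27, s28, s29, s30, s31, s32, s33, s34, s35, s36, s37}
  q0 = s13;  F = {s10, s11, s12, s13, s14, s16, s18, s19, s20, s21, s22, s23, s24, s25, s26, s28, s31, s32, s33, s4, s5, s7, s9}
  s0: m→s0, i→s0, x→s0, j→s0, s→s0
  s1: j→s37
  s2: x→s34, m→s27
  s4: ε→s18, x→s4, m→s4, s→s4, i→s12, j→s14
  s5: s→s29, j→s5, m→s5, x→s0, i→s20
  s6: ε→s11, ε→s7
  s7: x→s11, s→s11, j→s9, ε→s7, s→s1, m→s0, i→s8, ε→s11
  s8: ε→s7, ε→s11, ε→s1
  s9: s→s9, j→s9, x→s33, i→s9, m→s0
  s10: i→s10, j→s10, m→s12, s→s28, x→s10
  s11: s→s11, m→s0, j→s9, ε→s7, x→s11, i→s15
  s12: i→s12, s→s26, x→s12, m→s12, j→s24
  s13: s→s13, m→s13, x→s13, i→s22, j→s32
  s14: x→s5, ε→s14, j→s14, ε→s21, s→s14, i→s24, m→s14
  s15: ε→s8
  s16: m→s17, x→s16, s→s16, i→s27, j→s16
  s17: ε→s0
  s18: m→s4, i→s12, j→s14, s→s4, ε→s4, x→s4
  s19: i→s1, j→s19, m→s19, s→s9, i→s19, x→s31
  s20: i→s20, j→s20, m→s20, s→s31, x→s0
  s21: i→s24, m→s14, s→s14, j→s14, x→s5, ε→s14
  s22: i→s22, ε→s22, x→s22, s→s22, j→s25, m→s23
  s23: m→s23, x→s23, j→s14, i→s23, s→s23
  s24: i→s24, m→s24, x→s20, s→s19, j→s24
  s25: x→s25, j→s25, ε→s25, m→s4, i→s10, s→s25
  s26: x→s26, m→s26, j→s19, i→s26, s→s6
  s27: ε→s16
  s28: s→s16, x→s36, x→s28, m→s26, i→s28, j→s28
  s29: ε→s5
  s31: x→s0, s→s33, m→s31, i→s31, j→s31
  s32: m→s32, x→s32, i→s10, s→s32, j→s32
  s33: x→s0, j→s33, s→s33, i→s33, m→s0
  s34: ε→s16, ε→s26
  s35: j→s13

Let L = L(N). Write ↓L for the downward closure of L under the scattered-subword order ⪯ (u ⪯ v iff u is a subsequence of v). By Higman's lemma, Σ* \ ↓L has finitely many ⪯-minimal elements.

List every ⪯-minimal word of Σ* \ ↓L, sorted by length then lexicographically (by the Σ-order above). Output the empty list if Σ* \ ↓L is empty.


min(Σ*\↓L) = [imjxx, jissm].

|Q|=38, |F|=23, |δ|=148 (21 ε).
min D↑ (21 st, q0=0, F={16}): 0:i→1,j→2,x→0,m→0,s→0 1:i→1,j→3,x→1,m→4,s→1 2:i→5,j→2,x→2,m→2,s→2 3:i→5,j→3,x→3,m→6,s→3 4:i→4,j→7,x→4,m→4,s→4 5:i→5,j→5,x→5,m→8,s→9 6:i→8,j→7,x→6,m→6,s→6 7:i→10,j→7,x→11,m→7,s→7 8:i→8,j→10,x→8,m→8,s→12 9:i→9,j→9,x→9,m→12,s→13 10:i→10,j→10,x→14,m→10,s→15 11:i→14,j→11,x→16,m→11,s→11 12:i→12,j→15,x→12,m→12,s→17 13:i→13,j→13,x→13,m→16,s→13 14:i→14,j→14,x→16,m→14,s→18 15:i→15,j→15,x→18,m→15,s→19 16:i→16,j→16,x→16,m→16,s→16 17:i→17,j→19,x→17,m→16,s→17 18:i→18,j→18,x→16,m→18,s→20 19:i→19,j→19,x→20,m→16,s→19 20:i→20,j→20,x→16,m→16,s→20.
'imjxx': |S_i|=[33, 31, 24, 13, 6, 1] end={s0} ∉↓L; 5/5 single-dels accept.
'jissm': |S_i|=[33, 30, 22, 18, 13, 2] end={s0,s17} — reject; 5/5 deletions ∈↓L.
2 obstructions.


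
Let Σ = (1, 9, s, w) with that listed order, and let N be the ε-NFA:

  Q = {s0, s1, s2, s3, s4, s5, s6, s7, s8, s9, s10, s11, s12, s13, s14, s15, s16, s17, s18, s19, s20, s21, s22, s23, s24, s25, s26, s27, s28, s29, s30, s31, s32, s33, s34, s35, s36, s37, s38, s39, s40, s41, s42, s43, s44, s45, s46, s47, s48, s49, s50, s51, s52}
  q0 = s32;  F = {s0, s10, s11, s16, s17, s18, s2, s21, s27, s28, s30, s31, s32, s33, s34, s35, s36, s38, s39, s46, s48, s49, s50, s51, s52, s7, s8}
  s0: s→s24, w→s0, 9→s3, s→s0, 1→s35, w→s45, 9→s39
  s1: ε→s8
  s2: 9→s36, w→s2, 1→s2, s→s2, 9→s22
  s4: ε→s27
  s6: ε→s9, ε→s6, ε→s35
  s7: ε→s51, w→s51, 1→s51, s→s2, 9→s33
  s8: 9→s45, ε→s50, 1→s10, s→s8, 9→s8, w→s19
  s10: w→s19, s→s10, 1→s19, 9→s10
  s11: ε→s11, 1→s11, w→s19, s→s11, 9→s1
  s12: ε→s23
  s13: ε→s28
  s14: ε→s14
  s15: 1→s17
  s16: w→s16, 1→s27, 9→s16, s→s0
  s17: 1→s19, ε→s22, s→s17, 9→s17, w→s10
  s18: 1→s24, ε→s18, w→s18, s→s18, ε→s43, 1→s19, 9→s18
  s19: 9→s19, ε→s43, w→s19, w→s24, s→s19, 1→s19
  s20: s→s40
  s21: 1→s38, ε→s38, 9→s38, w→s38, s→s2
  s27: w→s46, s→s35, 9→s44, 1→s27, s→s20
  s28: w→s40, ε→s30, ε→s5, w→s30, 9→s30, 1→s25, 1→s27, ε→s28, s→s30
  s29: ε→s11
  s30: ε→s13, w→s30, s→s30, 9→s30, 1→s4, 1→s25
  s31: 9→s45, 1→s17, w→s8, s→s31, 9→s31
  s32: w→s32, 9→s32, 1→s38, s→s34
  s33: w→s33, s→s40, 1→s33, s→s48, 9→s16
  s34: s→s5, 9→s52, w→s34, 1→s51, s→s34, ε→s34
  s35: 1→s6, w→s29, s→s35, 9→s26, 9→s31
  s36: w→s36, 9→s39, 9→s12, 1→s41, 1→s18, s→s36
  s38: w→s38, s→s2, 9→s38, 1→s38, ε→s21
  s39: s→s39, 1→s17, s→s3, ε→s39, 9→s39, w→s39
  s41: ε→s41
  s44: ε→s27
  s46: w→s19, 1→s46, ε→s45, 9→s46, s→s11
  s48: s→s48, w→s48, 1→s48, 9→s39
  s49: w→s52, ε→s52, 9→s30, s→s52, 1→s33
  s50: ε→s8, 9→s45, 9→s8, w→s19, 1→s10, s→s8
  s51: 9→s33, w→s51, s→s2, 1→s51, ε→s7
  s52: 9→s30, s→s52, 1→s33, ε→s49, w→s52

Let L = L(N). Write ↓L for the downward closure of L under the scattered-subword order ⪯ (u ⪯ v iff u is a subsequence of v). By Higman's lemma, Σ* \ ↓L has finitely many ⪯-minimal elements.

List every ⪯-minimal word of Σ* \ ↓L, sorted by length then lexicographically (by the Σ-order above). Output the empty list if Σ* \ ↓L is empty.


A = [1s911, s991ww].

|Q|=53, |F|=27, |δ|=164 (31 ε).
min D↑ (23 st, q0=0, F={14}): 0:1→1,9→0,s→2,w→0 1:1→1,9→1,s→3,w→1 2:1→4,9→5,s→2,w→2 3:1→3,9→6,s→3,w→3 4:1→4,9→7,s→3,w→4 5:1→7,9→8,s→5,w→5 6:1→9,9→10,s→6,w→6 7:1→7,9→11,s→12,w→7 8:1→13,9→8,s→8,w→8 9:1→14,9→9,s→9,w→9 10:1→15,9→10,s→10,w→10 11:1→13,9→11,s→16,w→11 12:1→12,9→10,s→12,w→12 13:1→13,9→13,s→17,w→18 14:1→14,9→14,s→14,w→14 15:1→14,9→15,s→15,w→19 16:1→17,9→10,s→16,w→16 17:1→17,9→20,s→17,w→21 18:1→18,9→18,s→21,w→14 19:1→14,9→19,s→19,w→14 20:1→15,9→20,s→20,w→22 21:1→21,9→22,s→21,w→14 22:1→19,9→22,s→22,w→14.
'1s911': N↓-sim [48, 40, 29, 19, 8, 3] end={s19,s24,s43} — reject; 5/5 deletions ∈↓L.
's991ww': N↓-sim [48, 45, 41, 35, 24, 11, 3] end={s19,s24,s43} ∉↓L; 6/6 single-dels accept.
2 words, ⪯-incomp.


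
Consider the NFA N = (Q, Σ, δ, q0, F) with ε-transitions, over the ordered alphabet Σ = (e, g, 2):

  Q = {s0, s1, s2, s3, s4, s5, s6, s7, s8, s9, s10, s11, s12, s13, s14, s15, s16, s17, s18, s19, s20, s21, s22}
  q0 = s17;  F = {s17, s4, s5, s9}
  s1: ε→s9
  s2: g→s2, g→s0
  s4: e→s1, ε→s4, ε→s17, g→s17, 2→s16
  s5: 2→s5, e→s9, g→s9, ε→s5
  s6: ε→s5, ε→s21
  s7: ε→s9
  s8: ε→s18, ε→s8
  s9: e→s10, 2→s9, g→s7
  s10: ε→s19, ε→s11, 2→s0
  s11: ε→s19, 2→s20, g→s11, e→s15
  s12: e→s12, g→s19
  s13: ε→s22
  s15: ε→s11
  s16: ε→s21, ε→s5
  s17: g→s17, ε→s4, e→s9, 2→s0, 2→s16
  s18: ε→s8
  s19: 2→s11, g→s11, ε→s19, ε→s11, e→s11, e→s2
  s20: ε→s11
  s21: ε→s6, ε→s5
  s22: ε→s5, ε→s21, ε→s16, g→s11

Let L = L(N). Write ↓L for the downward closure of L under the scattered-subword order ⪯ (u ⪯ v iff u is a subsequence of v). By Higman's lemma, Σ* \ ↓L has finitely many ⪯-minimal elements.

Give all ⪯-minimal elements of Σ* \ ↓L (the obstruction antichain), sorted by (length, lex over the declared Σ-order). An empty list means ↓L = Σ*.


|Q|=23, |F|=4, |δ|=52 (26 ε).
min D↑ (4 st, q0=0, F={3}): 0:e→1,g→0,2→2 1:e→3,g→1,2→1 2:e→1,g→1,2→2 3:e→3,g→3,2→3 [Hopcroft].
'ee': run [16, 10, 7] end={s0,s10,s11,s15,s19,s2,s20} ∉↓L; 2/2 del acc.
'2ge': N↓-sim [16, 13, 9, 7] end={s0,s10,s11,s15,s19,s2,s20} — reject; 3/3 single-dels accept.
2 words, ⪯-incomp.

A = [ee, 2ge].


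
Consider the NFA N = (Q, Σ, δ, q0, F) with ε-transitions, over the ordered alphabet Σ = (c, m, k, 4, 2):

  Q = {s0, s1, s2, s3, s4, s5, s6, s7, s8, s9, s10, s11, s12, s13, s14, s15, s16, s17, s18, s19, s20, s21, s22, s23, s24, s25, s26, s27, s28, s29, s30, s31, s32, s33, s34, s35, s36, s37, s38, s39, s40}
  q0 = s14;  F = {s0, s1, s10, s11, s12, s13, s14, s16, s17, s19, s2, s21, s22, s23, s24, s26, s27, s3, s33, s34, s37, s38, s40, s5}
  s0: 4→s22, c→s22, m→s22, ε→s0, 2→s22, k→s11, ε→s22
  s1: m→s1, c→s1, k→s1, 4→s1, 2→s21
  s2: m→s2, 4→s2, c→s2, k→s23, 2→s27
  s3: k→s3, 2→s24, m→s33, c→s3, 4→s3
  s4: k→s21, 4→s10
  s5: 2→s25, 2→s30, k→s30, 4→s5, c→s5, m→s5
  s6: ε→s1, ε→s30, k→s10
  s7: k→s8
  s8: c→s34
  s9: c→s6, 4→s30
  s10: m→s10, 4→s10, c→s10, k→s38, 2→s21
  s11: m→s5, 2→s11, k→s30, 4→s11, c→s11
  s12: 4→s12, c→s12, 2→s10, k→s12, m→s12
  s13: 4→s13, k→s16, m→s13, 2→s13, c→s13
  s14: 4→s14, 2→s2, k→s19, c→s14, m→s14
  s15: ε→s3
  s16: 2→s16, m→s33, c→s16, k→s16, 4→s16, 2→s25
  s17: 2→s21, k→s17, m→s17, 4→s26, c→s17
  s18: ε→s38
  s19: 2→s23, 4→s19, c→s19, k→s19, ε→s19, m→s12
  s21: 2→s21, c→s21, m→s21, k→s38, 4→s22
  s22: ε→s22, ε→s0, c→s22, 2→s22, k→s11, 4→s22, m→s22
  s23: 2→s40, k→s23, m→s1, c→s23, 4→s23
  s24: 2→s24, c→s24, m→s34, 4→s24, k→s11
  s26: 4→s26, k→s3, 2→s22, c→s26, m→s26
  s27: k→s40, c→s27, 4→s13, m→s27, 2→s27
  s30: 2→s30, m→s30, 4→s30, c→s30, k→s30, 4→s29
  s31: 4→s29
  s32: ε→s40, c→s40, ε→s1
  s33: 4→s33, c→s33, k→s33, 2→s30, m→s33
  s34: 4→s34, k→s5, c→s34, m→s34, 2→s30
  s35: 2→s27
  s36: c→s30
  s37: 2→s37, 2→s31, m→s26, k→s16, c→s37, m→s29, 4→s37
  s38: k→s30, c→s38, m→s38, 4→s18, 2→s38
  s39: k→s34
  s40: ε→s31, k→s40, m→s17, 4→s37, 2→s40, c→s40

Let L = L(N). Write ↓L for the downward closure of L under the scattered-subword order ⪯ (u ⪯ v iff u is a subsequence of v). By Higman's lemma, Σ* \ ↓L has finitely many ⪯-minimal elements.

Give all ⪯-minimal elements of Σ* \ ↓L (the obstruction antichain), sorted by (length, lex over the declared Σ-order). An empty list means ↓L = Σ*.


|Q|=41, |F|=24, |δ|=154 (12 ε).
min D↑ (24 st, q0=0, F={15}): 0:c→0,m→0,k→1,4→0,2→2 1:c→1,m→3,k→1,4→1,2→4 2:c→2,m→2,k→4,4→2,2→5 3:c→3,m→3,k→3,4→3,2→6 4:c→4,m→7,k→4,4→4,2→8 5:c→5,m→5,k→8,4→9,2→5 6:c→6,m→6,k→10,4→6,2→11 7:c→7,m→7,k→7,4→7,2→11 8:c→8,m→12,k→8,4→13,2→8 9:c→9,m→9,k→14,4→9,2→9 10:c→10,m→10,k→15,4→10,2→10 11:c→11,m→11,k→10,4→16,2→11 12:c→12,m→12,k→12,4→17,2→11 13:c→13,m→17,k→14,4→13,2→13 14:c→14,m→18,k→14,4→14,2→14 15:c→15,m→15,k→15,4→15,2→15 16:c→16,m→16,k→19,4→16,2→16 17:c→17,m→17,k→20,4→17,2→16 18:c→18,m→18,k→18,4→18,2→15 19:c→19,m→21,k→15,4→19,2→19 20:c→20,m→18,k→20,4→20,2→22 21:c→21,m→21,k→15,4→21,2→15 22:c→22,m→23,k→19,4→22,2→22 23:c→23,m→23,k→21,4→23,2→15.
'km2kk': |S_i|=[29, 25, 19, 13, 7, 2] end={s29,s30} ∉↓L; 5/5 deletions ∈↓L.
'224km2': run [29, 26, 22, 18, 10, 6, 3] end={s25,s29,s30} ∉↓L; 6/6 single-dels accept.
2 words, ⪯-incomp.

A = [km2kk, 224km2].


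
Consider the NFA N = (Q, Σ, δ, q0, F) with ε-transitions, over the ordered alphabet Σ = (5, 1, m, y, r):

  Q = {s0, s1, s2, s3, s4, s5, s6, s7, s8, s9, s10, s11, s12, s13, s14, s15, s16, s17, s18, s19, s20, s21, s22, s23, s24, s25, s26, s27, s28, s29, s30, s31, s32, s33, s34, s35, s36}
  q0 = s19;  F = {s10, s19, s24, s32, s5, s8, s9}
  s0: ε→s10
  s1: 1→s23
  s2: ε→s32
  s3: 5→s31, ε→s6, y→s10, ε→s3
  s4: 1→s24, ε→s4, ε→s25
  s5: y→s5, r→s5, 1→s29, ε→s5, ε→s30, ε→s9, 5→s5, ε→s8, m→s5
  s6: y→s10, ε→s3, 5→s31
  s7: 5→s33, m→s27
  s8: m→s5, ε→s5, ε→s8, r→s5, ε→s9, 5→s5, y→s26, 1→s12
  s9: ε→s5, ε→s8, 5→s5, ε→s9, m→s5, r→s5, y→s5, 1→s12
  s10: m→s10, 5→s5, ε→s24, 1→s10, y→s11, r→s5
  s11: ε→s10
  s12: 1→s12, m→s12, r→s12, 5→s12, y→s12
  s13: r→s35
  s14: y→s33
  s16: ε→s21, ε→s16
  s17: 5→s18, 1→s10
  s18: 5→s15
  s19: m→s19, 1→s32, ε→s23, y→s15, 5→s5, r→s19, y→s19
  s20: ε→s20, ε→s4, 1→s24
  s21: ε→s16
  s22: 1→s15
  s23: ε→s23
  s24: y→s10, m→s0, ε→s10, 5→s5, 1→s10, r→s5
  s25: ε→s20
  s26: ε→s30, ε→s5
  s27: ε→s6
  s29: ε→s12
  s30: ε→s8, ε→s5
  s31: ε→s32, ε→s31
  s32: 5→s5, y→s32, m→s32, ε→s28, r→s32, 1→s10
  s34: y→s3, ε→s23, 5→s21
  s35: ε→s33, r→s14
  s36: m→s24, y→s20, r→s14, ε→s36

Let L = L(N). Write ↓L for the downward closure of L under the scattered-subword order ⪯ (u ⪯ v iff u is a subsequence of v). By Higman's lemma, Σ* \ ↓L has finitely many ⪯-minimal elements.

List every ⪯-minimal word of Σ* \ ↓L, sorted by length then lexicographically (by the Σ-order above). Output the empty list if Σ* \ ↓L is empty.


|Q|=37, |F|=7, |δ|=102 (40 ε).
min D↑ (5 st, q0=0, F={3}): 0:5→1,1→2,m→0,y→0,r→0 1:5→1,1→3,m→1,y→1,r→1 2:5→1,1→4,m→2,y→2,r→2 3:5→3,1→3,m→3,y→3,r→3 4:5→1,1→4,m→4,y→4,r→1 (ε-aug+det+¬).
'51': |S_i|=[16, 7, 2] end={s12,s29} ∉↓L; 2/2 single-dels accept.
'11r1': N↓-sim [16, 13, 11, 7, 2] end={s12,s29} ∉↓L; 4/4 single-dels accept.
2 obstructions.

Antichain: [51, 11r1].


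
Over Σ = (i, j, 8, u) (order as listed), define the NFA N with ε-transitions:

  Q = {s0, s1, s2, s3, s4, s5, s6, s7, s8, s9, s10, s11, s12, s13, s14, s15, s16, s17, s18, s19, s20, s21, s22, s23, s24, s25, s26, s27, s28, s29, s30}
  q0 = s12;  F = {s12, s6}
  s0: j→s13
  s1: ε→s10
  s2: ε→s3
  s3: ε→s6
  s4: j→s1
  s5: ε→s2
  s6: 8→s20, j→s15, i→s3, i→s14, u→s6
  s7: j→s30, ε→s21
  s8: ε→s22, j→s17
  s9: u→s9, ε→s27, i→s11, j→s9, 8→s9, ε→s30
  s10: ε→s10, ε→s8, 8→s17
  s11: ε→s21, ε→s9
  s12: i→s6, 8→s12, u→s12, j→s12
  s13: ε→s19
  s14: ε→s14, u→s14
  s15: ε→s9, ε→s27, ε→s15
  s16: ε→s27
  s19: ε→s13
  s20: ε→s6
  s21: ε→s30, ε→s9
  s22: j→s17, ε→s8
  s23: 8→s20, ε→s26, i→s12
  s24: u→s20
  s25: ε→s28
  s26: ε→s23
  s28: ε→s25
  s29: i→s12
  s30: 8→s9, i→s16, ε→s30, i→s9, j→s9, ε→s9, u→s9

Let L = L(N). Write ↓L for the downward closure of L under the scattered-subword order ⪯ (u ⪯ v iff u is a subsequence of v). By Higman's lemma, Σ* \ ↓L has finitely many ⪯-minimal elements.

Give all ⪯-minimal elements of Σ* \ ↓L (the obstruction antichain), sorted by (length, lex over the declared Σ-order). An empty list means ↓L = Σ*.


Antichain: [ij].

|Q|=31, |F|=2, |δ|=58 (29 ε).
min D↑ (3 st, q0=0, F={2}): 0:i→1,j→0,8→0,u→0 1:i→1,j→2,8→1,u→1 2:i→2,j→2,8→2,u→2 [Hopcroft].
'ij': N↓-sim [12, 11, 7] end={s11,s15,s16,s21,s27,s30,s9} — reject; 2/2 deletions ∈↓L.
1 minimals (antichain).


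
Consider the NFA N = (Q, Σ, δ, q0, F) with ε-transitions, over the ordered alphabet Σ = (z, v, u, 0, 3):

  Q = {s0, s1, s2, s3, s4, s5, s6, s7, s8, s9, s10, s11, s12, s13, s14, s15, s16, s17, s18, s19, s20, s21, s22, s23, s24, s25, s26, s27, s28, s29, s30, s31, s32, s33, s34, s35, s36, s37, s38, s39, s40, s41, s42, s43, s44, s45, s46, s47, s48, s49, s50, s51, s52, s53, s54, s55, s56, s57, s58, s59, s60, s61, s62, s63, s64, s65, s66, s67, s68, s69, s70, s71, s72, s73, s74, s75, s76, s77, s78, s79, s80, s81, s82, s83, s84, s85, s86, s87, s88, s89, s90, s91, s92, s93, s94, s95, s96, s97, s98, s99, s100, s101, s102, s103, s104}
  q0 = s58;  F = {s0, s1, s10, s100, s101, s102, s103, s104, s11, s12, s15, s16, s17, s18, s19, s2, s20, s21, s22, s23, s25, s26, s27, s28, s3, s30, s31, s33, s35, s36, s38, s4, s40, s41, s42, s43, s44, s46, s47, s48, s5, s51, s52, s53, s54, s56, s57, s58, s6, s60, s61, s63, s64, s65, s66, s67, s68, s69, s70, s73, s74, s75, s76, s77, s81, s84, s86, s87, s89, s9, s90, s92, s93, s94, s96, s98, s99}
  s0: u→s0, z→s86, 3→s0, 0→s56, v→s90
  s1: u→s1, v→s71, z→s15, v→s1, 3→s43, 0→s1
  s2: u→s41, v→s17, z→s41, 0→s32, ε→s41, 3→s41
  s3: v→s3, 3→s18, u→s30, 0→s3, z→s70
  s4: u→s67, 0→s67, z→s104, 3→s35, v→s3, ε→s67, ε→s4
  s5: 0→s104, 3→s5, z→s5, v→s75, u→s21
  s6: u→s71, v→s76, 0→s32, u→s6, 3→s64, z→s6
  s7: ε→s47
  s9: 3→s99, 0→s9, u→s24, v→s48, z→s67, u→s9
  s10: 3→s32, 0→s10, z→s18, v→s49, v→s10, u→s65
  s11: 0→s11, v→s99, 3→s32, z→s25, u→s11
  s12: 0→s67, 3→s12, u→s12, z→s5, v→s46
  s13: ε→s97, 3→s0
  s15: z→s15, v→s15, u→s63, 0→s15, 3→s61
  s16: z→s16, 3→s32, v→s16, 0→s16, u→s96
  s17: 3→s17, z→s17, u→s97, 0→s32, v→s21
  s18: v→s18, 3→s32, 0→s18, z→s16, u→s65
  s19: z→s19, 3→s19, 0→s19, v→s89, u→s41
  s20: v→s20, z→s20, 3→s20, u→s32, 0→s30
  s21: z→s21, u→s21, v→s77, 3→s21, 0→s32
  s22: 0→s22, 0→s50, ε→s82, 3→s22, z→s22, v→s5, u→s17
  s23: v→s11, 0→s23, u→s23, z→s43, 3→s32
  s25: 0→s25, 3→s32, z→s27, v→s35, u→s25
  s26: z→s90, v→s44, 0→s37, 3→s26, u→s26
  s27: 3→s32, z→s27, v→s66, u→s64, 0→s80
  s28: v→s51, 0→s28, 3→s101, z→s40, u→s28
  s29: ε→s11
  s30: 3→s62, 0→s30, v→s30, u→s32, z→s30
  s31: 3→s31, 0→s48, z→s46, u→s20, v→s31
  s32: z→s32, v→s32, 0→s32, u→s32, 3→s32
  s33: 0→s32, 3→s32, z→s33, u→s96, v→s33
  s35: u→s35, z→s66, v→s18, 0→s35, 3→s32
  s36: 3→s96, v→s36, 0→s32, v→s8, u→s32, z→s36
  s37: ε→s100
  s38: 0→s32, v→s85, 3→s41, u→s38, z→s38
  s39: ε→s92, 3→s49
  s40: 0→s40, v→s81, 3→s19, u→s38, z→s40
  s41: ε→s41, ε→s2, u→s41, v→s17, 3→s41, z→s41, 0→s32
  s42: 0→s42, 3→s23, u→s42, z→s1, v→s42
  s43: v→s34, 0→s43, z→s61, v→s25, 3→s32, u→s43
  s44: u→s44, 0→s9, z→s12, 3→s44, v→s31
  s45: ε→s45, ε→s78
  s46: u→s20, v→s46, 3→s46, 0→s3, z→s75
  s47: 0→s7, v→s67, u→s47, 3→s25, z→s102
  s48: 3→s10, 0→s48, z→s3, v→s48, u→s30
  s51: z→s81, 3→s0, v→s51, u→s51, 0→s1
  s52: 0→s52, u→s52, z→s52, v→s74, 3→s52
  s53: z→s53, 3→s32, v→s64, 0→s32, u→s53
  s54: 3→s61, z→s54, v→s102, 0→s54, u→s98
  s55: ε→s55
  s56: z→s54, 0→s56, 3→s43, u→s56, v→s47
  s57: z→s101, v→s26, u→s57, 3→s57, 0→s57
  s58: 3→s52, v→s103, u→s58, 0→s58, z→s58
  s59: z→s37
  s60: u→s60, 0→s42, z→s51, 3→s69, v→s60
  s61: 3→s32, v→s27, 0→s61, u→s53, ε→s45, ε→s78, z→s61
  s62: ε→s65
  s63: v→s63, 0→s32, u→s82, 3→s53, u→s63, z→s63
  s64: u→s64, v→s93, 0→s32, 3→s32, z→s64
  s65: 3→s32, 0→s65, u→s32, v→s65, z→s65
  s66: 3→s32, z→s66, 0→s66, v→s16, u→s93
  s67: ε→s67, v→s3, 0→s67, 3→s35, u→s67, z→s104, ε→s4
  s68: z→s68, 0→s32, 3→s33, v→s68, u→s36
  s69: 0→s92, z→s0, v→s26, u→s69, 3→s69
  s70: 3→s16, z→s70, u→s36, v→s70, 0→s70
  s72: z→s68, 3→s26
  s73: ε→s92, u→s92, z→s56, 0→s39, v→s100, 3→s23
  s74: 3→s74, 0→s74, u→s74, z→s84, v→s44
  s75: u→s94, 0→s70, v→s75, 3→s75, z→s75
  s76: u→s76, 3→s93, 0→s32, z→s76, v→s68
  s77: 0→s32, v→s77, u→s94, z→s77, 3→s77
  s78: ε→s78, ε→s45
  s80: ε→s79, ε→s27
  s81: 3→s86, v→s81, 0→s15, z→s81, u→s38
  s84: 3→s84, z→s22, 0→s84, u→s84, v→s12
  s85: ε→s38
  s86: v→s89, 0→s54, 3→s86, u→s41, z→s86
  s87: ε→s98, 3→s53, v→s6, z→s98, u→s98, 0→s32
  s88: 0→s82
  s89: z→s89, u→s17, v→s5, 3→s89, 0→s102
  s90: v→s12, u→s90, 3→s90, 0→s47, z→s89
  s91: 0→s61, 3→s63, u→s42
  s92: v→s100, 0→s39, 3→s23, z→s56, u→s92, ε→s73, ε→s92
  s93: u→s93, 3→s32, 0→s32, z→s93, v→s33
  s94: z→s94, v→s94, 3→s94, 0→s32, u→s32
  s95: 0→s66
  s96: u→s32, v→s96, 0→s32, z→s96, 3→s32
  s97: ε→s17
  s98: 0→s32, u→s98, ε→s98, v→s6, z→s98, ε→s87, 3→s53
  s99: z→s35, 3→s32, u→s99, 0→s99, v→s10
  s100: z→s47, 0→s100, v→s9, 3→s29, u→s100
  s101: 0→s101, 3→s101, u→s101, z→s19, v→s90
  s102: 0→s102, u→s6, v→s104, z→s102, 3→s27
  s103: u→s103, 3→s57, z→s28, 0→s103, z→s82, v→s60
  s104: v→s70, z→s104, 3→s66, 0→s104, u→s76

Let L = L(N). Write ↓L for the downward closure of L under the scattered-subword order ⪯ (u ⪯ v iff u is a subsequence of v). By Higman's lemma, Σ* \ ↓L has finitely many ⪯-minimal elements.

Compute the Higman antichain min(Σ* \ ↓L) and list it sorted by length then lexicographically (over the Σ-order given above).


|Q|=105, |F|=77, |δ|=440 (31 ε).
min D↑ (74 st, q0=0, F={30}): 0:z→0,v→1,u→0,0→0,3→2 1:z→3,v→4,u→1,0→1,3→5 2:z→2,v→6,u→2,0→2,3→2 3:z→7,v→8,u→3,0→3,3→9 4:z→8,v→4,u→4,0→10,3→11 5:z→9,v→12,u→5,0→5,3→5 6:z→13,v→14,u→6,0→6,3→6 7:z→7,v→15,u→16,0→7,3→17 8:z→15,v→8,u→8,0→18,3→19 9:z→17,v→20,u→9,0→9,3→9 10:z→18,v→10,u→10,0→10,3→21 11:z→19,v→12,u→11,0→22,3→11 12:z→20,v→14,u→12,0→23,3→12 13:z→24,v→25,u→13,0→13,3→13 14:z→25,v→26,u→14,0→27,3→14 15:z→15,v→15,u→16,0→28,3→29 16:z→16,v→16,u→16,0→30,3→31 17:z→17,v→32,u→31,0→17,3→17 18:z→28,v→18,u→18,0→18,3→33 19:z→29,v→20,u→19,0→34,3→19 20:z→32,v→25,u→20,0→35,3→20 21:z→33,v→36,u→21,0→21,3→30 22:z→34,v→23,u→22,0→22,3→21 23:z→35,v→27,u→23,0→23,3→36 24:z→24,v→37,u→38,0→24,3→24 25:z→37,v→39,u→25,0→40,3→25 26:z→39,v→26,u→41,0→42,3→26 27:z→40,v→42,u→27,0→27,3→43 28:z→28,v→28,u→44,0→28,3→45 29:z→29,v→32,u→31,0→46,3→29 30:z→30,v→30,u→30,0→30,3→30 31:z→31,v→38,u→31,0→30,3→31 32:z→32,v→37,u→38,0→47,3→32 33:z→45,v→48,u→33,0→33,3→30 34:z→46,v→35,u→34,0→34,3→33 35:z→47,v→40,u→35,0→35,3→48 36:z→48,v→43,u→36,0→36,3→30 37:z→37,v→49,u→50,0→51,3→37 38:z→38,v→50,u→38,0→30,3→38 39:z→49,v→39,u→41,0→52,3→39 40:z→51,v→52,u→40,0→40,3→53 41:z→41,v→41,u→30,0→54,3→41 42:z→52,v→42,u→54,0→42,3→55 43:z→53,v→55,u→43,0→43,3→30 44:z→44,v→44,u→44,0→30,3→56 45:z→45,v→57,u→56,0→45,3→30 46:z→46,v→47,u→58,0→46,3→45 47:z→47,v→51,u→59,0→47,3→57 48:z→57,v→53,u→48,0→48,3→30 49:z→49,v→49,u→60,0→61,3→49 50:z→50,v→62,u→50,0→30,3→50 51:z→51,v→61,u→63,0→51,3→64 52:z→61,v→52,u→54,0→52,3→65 53:z→64,v→65,u→53,0→53,3→30 54:z→54,v→54,u→30,0→54,3→66 55:z→65,v→55,u→66,0→55,3→30 56:z→56,v→67,u→56,0→30,3→30 57:z→57,v→64,u→67,0→57,3→30 58:z→58,v→59,u→58,0→30,3→56 59:z→59,v→63,u→59,0→30,3→67 60:z→60,v→60,u→30,0→30,3→60 61:z→61,v→61,u→68,0→61,3→69 62:z→62,v→62,u→60,0→30,3→62 63:z→63,v→70,u→63,0→30,3→71 64:z→64,v→69,u→71,0→64,3→30 65:z→69,v→65,u→66,0→65,3→30 66:z→66,v→66,u→30,0→66,3→30 67:z→67,v→71,u→67,0→30,3→30 68:z→68,v→68,u→30,0→30,3→72 69:z→69,v→69,u→72,0→69,3→30 70:z→70,v→70,u→68,0→30,3→73 71:z→71,v→73,u→71,0→30,3→30 72:z→72,v→72,u→30,0→30,3→30 73:z→73,v→73,u→72,0→30,3→30 [Hopcroft].
'vzzu0': |S_i|=[96, 94, 71, 51, 25, 1] end={s32} rej; 5/5 del acc.
'vv033': N↓-sim [96, 94, 84, 59, 27, 1] end={s32} ∉↓L; 5/5 deletions ∈↓L.
'3vvvuu': N↓-sim [96, 83, 61, 36, 22, 9, 1] end={s32} rej; 6/6 del acc.
3 obstructions.

min(Σ*\↓L) = [vzzu0, vv033, 3vvvuu].


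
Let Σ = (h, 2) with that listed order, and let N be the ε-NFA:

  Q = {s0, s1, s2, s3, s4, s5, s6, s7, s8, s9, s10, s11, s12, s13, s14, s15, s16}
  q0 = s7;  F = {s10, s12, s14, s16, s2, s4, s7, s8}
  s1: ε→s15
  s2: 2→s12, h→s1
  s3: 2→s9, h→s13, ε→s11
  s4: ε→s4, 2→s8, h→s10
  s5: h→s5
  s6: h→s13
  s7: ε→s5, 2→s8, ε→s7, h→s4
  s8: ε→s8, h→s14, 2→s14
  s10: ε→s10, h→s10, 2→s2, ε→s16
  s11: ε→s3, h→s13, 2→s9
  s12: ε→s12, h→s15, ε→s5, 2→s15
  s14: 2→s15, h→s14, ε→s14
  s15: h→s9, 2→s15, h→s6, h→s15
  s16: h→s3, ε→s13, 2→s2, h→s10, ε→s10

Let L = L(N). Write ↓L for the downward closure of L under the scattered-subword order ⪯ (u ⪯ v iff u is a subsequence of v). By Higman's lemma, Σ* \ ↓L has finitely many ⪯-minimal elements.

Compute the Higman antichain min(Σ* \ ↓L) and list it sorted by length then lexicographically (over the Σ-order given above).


min(Σ*\↓L) = [2h2, 222, hh2h].

|Q|=17, |F|=8, |δ|=41 (14 ε).
min D↑ (8 st, q0=0, F={6}): 0:h→1,2→2 1:h→3,2→2 2:h→4,2→4 3:h→3,2→5 4:h→4,2→6 5:h→6,2→7 6:h→6,2→6 7:h→6,2→6.
'2h2': run [16, 10, 7, 4] end={s13,s15,s6,s9} ∉↓L; 3/3 del acc.
'222': N↓-sim [16, 10, 7, 4] end={s13,s15,s6,s9} ∉↓L; 3/3 deletions ∈↓L.
'hh2h': |S_i|=[16, 15, 13, 8, 6] end={s1,s13,s15,s5,s6,s9} rej; 4/4 del acc.
3 words, ⪯-incomp.


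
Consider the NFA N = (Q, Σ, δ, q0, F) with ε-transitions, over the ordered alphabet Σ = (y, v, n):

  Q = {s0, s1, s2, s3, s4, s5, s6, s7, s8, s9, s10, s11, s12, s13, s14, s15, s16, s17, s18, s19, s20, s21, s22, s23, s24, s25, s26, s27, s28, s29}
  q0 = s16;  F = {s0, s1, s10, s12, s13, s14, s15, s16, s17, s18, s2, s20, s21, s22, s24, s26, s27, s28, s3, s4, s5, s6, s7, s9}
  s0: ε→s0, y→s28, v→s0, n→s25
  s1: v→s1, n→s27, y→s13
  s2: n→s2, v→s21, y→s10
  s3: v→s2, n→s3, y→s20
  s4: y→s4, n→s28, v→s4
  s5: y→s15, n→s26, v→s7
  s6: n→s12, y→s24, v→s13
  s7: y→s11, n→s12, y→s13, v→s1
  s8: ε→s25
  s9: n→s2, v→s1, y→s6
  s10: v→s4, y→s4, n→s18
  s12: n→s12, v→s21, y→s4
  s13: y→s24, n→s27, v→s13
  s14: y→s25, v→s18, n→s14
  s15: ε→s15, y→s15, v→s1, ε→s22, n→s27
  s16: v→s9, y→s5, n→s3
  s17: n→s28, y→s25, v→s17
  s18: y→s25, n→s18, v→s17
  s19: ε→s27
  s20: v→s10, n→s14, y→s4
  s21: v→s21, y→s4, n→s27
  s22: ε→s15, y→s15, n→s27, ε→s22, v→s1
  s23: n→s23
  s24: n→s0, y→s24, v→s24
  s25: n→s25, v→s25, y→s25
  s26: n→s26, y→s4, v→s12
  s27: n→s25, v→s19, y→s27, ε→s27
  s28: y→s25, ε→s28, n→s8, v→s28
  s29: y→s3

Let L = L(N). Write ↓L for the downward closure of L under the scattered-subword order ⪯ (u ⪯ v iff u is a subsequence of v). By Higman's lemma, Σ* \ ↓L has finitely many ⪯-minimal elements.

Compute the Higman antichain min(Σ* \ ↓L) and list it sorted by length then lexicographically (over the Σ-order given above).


A = [yynn, vvnn, nyny, vyynyy].

|Q|=30, |F|=24, |δ|=87 (9 ε).
min D↑ (24 st, q0=0, F={19}): 0:y→1,v→2,n→3 1:y→4,v→5,n→6 2:y→7,v→8,n→9 3:y→10,v→9,n→3 4:y→4,v→8,n→11 5:y→12,v→8,n→13 6:y→14,v→13,n→6 7:y→15,v→12,n→13 8:y→12,v→8,n→11 9:y→16,v→17,n→9 10:y→14,v→16,n→18 11:y→11,v→11,n→19 12:y→15,v→12,n→11 13:y→14,v→17,n→13 14:y→14,v→14,n→20 15:y→15,v→15,n→21 16:y→14,v→14,n→22 17:y→14,v→17,n→11 18:y→19,v→22,n→18 19:y→19,v→19,n→19 20:y→19,v→20,n→19 21:y→20,v→21,n→19 22:y→19,v→23,n→22 23:y→19,v→23,n→20.
'yynn': |S_i|=[28, 24, 13, 6, 2] end={s25,s8} ∉↓L; 4/4 del acc.
'vvnn': |S_i|=[28, 20, 12, 6, 2] end={s25,s8} — reject; 4/4 del acc.
'nyny': |S_i|=[28, 17, 11, 6, 1] end={s25} — reject; 4/4 single-dels accept.
'vyynyy': N↓-sim [28, 20, 16, 8, 4, 3, 1] end={s25} rej; 6/6 single-dels accept.
4 minimals (antichain).


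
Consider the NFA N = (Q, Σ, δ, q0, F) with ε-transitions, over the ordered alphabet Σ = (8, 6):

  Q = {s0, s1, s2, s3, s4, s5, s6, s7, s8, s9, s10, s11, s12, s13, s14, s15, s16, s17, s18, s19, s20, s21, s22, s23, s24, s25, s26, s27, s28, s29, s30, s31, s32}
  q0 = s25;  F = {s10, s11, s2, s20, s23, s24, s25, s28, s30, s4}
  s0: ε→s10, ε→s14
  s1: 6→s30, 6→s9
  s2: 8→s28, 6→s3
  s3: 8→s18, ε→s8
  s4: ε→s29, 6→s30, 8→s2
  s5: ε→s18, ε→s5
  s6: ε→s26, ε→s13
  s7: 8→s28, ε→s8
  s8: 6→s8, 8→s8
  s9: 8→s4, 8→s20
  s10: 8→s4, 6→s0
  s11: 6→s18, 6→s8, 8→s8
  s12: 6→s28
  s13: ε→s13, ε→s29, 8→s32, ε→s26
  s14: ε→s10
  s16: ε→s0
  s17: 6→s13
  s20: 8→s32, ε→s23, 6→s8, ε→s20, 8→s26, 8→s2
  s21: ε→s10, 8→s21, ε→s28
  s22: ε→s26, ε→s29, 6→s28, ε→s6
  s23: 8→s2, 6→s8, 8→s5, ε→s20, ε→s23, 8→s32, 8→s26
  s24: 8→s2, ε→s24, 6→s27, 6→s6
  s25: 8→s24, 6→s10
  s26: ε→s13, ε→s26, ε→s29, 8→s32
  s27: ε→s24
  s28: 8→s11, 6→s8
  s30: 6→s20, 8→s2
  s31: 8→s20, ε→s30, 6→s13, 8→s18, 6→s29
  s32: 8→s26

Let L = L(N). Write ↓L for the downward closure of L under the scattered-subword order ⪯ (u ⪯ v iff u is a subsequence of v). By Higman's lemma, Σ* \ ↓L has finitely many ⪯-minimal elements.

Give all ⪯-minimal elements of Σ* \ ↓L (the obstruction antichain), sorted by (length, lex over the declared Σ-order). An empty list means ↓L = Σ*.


Antichain: [886, 88888, 68666].

|Q|=33, |F|=10, |δ|=75 (29 ε).
min D↑ (10 st, q0=0, F={6}): 0:8→1,6→2 1:8→3,6→1 2:8→4,6→2 3:8→5,6→6 4:8→3,6→7 5:8→8,6→6 6:8→6,6→6 7:8→3,6→9 8:8→6,6→6 9:8→3,6→6 (ε-aug+det+¬).
'886': run [22, 18, 11, 3] end={s18,s3,s8} ∉↓L; 3/3 del acc.
'88888': run [22, 18, 11, 8, 7, 5] end={s13,s26,s29,s32,s8} ∉↓L; 5/5 del acc.
'68666': run [22, 21, 15, 14, 13, 3] end={s18,s3,s8} rej; 5/5 deletions ∈↓L.
3 obstructions.


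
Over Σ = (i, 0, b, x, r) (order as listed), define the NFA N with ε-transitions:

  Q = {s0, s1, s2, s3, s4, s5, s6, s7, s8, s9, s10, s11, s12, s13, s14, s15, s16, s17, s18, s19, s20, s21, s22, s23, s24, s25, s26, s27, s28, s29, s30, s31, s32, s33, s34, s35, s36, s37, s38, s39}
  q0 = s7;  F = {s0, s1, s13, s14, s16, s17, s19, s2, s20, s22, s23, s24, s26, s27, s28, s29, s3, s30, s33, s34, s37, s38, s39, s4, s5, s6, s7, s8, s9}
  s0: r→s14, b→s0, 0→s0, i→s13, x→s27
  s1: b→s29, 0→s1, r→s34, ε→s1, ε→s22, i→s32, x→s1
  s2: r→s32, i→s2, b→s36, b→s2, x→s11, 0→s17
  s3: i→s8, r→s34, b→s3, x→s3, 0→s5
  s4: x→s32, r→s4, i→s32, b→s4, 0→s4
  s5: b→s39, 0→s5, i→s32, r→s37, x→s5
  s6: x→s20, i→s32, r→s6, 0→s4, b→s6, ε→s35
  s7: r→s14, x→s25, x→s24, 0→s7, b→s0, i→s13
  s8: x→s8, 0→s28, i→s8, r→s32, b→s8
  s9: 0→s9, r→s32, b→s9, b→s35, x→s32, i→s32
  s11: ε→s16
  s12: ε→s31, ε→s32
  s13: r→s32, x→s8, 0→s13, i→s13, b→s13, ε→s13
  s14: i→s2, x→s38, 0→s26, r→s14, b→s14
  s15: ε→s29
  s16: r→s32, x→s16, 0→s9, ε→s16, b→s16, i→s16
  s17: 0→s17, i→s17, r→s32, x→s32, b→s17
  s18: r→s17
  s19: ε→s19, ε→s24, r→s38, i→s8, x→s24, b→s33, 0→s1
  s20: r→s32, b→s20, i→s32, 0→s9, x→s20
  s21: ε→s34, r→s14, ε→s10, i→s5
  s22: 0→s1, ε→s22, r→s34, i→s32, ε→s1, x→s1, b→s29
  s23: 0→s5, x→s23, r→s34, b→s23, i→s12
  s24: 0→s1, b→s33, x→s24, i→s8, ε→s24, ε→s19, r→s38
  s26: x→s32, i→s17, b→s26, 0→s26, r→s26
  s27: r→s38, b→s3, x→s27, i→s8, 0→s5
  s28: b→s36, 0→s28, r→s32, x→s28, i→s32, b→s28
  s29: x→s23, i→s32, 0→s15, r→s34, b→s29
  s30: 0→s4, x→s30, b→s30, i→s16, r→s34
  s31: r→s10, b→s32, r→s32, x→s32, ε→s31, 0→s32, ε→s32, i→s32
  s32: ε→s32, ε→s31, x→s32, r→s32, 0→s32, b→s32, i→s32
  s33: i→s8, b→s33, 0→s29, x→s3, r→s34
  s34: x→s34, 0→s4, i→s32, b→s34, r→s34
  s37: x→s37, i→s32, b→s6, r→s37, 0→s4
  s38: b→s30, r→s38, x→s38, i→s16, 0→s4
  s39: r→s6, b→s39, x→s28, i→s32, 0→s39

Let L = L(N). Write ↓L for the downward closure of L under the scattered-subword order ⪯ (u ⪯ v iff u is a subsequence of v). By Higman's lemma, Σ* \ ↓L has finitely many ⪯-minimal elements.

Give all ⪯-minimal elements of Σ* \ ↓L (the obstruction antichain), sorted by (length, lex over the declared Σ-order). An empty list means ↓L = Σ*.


min(Σ*\↓L) = [ir, x0i, r0x, xbri, bx0bxr].

|Q|=40, |F|=29, |δ|=184 (21 ε).
min D↑ (28 st, q0=0, F={6}): 0:i→1,0→0,b→2,x→3,r→4 1:i→1,0→1,b→1,x→5,r→6 2:i→1,0→2,b→2,x→7,r→4 3:i→5,0→8,b→9,x→3,r→10 4:i→11,0→12,b→4,x→10,r→4 5:i→5,0→13,b→5,x→5,r→6 6:i→6,0→6,b→6,x→6,r→6 7:i→5,0→14,b→15,x→7,r→10 8:i→6,0→8,b→16,x→8,r→17 9:i→5,0→16,b→9,x→15,r→17 10:i→18,0→19,b→20,x→10,r→10 11:i→11,0→21,b→11,x→18,r→6 12:i→21,0→12,b→12,x→6,r→12 13:i→6,0→13,b→13,x→13,r→6 14:i→6,0→14,b→22,x→14,r→23 15:i→5,0→14,b→15,x→15,r→17 16:i→6,0→16,b→16,x→24,r→17 17:i→6,0→19,b→17,x→17,r→17 18:i→18,0→25,b→18,x→18,r→6 19:i→6,0→19,b→19,x→6,r→19 20:i→18,0→19,b→20,x→20,r→17 21:i→21,0→21,b→21,x→6,r→6 22:i→6,0→22,b→22,x→13,r→26 23:i→6,0→19,b→26,x→23,r→23 24:i→6,0→14,b→24,x→24,r→17 25:i→6,0→25,b→25,x→6,r→6 26:i→6,0→19,b→26,x→27,r→26 27:i→6,0→25,b→27,x→27,r→6 [Hopcroft].
'ir': |S_i|=[38, 14, 3] end={s10,s31,s32} — reject; 2/2 single-dels accept.
'x0i': run [38, 31, 20, 4] end={s10,s12,s31,s32} ∉↓L; 3/3 single-dels accept.
'r0x': |S_i|=[38, 19, 8, 3] end={s10,s31,s32} ∉↓L; 3/3 deletions ∈↓L.
'xbri': run [38, 31, 23, 10, 3] end={s10,s31,s32} ∉↓L; 4/4 deletions ∈↓L.
'bx0bxr': run [38, 32, 23, 13, 11, 8, 3] end={s10,s31,s32} rej; 6/6 del acc.
5 minimals (antichain).


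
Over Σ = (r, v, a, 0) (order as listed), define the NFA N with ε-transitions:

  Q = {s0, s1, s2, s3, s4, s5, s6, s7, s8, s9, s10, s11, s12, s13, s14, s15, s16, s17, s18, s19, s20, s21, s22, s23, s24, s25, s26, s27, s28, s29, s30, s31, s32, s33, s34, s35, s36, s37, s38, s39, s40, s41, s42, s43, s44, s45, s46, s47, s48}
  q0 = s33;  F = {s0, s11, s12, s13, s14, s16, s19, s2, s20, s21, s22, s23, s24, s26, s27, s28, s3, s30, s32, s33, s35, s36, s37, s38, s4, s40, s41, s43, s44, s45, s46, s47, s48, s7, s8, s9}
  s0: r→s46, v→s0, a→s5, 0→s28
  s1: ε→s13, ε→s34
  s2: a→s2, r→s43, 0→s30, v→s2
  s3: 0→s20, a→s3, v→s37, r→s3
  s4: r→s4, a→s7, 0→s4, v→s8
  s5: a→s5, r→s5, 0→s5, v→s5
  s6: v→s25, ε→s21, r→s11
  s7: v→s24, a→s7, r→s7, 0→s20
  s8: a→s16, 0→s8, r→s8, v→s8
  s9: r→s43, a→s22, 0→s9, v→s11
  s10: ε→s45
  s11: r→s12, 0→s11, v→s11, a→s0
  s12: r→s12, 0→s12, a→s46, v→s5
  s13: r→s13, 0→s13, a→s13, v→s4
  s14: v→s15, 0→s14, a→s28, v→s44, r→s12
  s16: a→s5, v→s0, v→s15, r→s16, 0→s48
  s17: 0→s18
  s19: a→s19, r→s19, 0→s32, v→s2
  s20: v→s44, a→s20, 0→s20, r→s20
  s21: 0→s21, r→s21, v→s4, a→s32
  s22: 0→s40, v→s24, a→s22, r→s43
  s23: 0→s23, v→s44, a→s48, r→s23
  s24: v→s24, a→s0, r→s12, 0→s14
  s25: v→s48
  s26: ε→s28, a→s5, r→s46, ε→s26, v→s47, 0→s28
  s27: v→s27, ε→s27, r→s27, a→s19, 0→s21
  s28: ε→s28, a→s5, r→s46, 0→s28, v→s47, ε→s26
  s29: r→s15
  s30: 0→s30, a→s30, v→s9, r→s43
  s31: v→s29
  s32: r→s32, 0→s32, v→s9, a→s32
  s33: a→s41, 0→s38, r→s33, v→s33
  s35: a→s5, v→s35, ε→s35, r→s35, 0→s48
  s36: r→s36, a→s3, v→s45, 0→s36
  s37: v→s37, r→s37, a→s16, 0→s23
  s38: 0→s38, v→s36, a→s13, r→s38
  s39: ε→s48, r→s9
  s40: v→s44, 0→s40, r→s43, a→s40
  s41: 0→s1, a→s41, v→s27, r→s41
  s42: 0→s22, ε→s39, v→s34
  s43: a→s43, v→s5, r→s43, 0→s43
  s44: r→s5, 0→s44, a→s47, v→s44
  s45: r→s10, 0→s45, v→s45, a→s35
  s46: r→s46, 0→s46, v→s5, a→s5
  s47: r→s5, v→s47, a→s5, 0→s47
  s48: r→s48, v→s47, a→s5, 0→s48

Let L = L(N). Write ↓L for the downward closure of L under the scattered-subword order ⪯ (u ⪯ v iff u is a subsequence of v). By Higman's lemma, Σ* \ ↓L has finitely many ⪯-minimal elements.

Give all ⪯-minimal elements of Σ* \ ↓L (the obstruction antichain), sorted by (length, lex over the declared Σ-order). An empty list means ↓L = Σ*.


|Q|=49, |F|=36, |δ|=171 (12 ε).
min D↑ (36 st, q0=0, F={23}): 0:r→0,v→0,a→1,0→2 1:r→1,v→3,a→1,0→4 2:r→2,v→5,a→4,0→2 3:r→3,v→3,a→6,0→7 4:r→4,v→8,a→4,0→4 5:r→5,v→9,a→10,0→5 6:r→6,v→11,a→6,0→12 7:r→7,v→8,a→12,0→7 8:r→8,v→13,a→14,0→8 9:r→9,v→9,a→15,0→9 10:r→10,v→16,a→10,0→17 11:r→18,v→11,a→11,0→19 12:r→12,v→20,a→12,0→12 13:r→13,v→13,a→21,0→13 14:r→14,v→22,a→14,0→17 15:r→15,v→15,a→23,0→24 16:r→16,v→16,a→21,0→25 17:r→17,v→26,a→17,0→17 18:r→18,v→23,a→18,0→18 19:r→18,v→20,a→19,0→19 20:r→18,v→27,a→28,0→20 21:r→21,v→29,a→23,0→24 22:r→30,v→22,a→29,0→31 23:r→23,v→23,a→23,0→23 24:r→24,v→32,a→23,0→24 25:r→25,v→26,a→24,0→25 26:r→23,v→26,a→32,0→26 27:r→30,v→27,a→29,0→27 28:r→18,v→22,a→28,0→33 29:r→34,v→29,a→23,0→35 30:r→30,v→23,a→34,0→30 31:r→30,v→26,a→35,0→31 32:r→23,v→32,a→23,0→32 33:r→18,v→26,a→33,0→33 34:r→34,v→23,a→23,0→34 35:r→34,v→32,a→23,0→35.
'0vvaa': run [41, 36, 29, 20, 10, 1] end={s5} — reject; 5/5 deletions ∈↓L.
'avavrv': run [41, 36, 31, 24, 18, 4, 1] end={s5} rej; 6/6 del acc.
'0va0vr': |S_i|=[41, 36, 29, 22, 14, 4, 1] end={s5} — reject; 6/6 deletions ∈↓L.
3 words, ⪯-incomp.

A = [0vvaa, avavrv, 0va0vr].


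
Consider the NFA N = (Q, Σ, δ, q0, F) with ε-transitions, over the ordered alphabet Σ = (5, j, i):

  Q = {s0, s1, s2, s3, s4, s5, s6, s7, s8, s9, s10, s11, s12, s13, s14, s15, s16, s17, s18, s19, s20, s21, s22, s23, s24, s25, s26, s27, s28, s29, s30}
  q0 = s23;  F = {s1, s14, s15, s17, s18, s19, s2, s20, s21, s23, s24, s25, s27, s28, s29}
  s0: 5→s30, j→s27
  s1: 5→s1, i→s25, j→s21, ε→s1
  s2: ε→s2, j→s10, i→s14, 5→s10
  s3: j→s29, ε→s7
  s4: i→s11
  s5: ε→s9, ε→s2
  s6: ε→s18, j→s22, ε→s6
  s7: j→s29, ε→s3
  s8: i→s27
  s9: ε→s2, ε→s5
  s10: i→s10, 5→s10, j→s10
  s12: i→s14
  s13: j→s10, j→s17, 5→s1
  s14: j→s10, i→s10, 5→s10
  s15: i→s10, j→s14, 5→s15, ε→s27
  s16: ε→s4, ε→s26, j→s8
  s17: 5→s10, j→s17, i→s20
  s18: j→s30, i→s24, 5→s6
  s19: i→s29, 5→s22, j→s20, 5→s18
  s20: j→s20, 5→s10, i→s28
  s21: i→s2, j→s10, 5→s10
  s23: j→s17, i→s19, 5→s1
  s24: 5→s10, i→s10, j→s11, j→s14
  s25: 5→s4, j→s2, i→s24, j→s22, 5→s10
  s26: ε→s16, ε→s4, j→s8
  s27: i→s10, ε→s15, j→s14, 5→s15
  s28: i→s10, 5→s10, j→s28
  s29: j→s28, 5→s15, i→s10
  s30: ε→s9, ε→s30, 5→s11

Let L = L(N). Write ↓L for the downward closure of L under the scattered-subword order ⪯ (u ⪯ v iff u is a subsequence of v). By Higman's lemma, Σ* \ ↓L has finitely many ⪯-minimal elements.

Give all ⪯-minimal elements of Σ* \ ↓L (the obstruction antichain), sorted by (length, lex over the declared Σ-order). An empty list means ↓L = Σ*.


|Q|=31, |F|=15, |δ|=84 (18 ε).
min D↑ (15 st, q0=0, F={6}): 0:5→1,j→2,i→3 1:5→1,j→4,i→5 2:5→6,j→2,i→7 3:5→8,j→7,i→9 4:5→6,j→6,i→10 5:5→6,j→10,i→11 6:5→6,j→6,i→6 7:5→6,j→7,i→12 8:5→8,j→10,i→11 9:5→13,j→12,i→6 10:5→6,j→6,i→14 11:5→6,j→14,i→6 12:5→6,j→12,i→6 13:5→13,j→14,i→6 14:5→6,j→6,i→6 [Hopcroft].
'j5': run [23, 12, 2] end={s10,s11} rej; 2/2 del acc.
'5jj': N↓-sim [23, 17, 9, 1] end={s10} rej; 3/3 del acc.
'5i5': run [23, 17, 8, 3] end={s10,s11,s4} — reject; 3/3 deletions ∈↓L.
'iii': N↓-sim [23, 19, 8, 1] end={s10} rej; 3/3 del acc.
4 obstructions.

Antichain: [j5, 5jj, 5i5, iii].
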